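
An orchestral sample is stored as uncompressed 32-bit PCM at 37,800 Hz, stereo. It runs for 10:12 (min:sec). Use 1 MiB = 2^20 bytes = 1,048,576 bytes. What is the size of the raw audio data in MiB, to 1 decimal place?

Duration = 10:12 (min:sec) = 612 s.
Bytes = 37,800 samples/s × 612 s × 4 bytes/sample × 2 ch = 185,068,800 bytes.
185,068,800 / 1,048,576 = 176.5 MiB.

176.5 MiB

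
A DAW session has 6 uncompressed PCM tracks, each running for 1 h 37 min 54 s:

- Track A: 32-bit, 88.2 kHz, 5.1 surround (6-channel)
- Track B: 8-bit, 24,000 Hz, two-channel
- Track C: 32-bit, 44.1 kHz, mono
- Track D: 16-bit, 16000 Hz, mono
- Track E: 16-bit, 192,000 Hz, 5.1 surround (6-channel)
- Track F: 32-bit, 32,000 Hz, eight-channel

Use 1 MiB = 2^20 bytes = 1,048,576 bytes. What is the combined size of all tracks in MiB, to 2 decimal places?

31937.45 MiB

1 h 37 min 54 s = 5,874 s.
Track A: 88,200 × 5,874 × 4 × 6 = 12,434,083,200 bytes.
Track B: 24,000 × 5,874 × 1 × 2 = 281,952,000 bytes.
Track C: 44,100 × 5,874 × 4 × 1 = 1,036,173,600 bytes.
Track D: 16,000 × 5,874 × 2 × 1 = 187,968,000 bytes.
Track E: 192,000 × 5,874 × 2 × 6 = 13,533,696,000 bytes.
Track F: 32,000 × 5,874 × 4 × 8 = 6,014,976,000 bytes.
Total = 33,488,848,800 bytes = 31937.45 MiB.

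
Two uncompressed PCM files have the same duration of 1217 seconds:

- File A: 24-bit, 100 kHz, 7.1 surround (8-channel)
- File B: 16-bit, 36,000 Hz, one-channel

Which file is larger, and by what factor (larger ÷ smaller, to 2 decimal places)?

File A, by a factor of 33.33

File A: 100,000 × 3 × 8 = 2,400,000 bytes/s.
File B: 36,000 × 2 × 1 = 72,000 bytes/s.
File A is larger; ratio = 2,920,800,000 / 87,624,000 = 33.33.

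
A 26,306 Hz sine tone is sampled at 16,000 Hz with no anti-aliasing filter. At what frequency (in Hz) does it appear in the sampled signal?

5,694 Hz

Nyquist = 16,000/2 = 8,000 Hz; 26,306 Hz exceeds it.
Alias = |26,306 − 2×16,000| = |26,306 − 32,000| = 5,694 Hz.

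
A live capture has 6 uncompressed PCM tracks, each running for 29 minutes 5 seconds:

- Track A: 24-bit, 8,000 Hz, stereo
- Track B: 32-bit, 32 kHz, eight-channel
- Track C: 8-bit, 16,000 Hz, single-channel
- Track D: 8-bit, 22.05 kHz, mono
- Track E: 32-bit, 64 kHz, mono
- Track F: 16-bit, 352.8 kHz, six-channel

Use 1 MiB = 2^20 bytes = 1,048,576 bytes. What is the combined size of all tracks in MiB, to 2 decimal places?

9318.72 MiB

29 minutes 5 seconds = 1,745 s.
Track A: 8,000 × 1,745 × 3 × 2 = 83,760,000 bytes.
Track B: 32,000 × 1,745 × 4 × 8 = 1,786,880,000 bytes.
Track C: 16,000 × 1,745 × 1 × 1 = 27,920,000 bytes.
Track D: 22,050 × 1,745 × 1 × 1 = 38,477,250 bytes.
Track E: 64,000 × 1,745 × 4 × 1 = 446,720,000 bytes.
Track F: 352,800 × 1,745 × 2 × 6 = 7,387,632,000 bytes.
Total = 9,771,389,250 bytes = 9318.72 MiB.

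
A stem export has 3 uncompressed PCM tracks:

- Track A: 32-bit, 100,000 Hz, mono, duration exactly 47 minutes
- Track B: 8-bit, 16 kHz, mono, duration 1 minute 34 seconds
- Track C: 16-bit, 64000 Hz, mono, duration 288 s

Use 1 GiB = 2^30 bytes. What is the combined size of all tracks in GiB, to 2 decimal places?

1.09 GiB

Track A: exactly 47 minutes = 2,820 s; 100,000 × 2,820 × 4 × 1 = 1,128,000,000 bytes.
Track B: 1 minute 34 seconds = 94 s; 16,000 × 94 × 1 × 1 = 1,504,000 bytes.
Track C: 64,000 × 288 × 2 × 1 = 36,864,000 bytes.
Total = 1,166,368,000 bytes = 1.09 GiB.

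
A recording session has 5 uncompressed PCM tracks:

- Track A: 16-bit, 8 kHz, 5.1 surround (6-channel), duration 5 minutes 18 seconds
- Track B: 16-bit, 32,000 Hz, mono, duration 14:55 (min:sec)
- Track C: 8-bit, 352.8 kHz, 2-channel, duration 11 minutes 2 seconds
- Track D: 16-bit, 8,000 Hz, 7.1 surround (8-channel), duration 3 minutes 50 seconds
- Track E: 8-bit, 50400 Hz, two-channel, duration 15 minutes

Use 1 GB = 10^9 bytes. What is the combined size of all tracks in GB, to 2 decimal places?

Track A: 5 minutes 18 seconds = 318 s; 8,000 × 318 × 2 × 6 = 30,528,000 bytes.
Track B: 14:55 (min:sec) = 895 s; 32,000 × 895 × 2 × 1 = 57,280,000 bytes.
Track C: 11 minutes 2 seconds = 662 s; 352,800 × 662 × 1 × 2 = 467,107,200 bytes.
Track D: 3 minutes 50 seconds = 230 s; 8,000 × 230 × 2 × 8 = 29,440,000 bytes.
Track E: 15 minutes = 900 s; 50,400 × 900 × 1 × 2 = 90,720,000 bytes.
Total = 675,075,200 bytes = 0.68 GB.

0.68 GB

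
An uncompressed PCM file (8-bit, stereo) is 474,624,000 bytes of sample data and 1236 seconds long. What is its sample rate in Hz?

192,000 Hz

Bytes = sample_rate × seconds × bytes_per_sample × channels.
sample_rate = 474,624,000 / (1,236 × 1 × 2) = 474,624,000 / 2,472 = 192,000 Hz.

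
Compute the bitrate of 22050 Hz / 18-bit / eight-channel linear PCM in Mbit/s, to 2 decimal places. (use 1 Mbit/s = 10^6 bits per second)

3.18 Mbit/s

Bit rate = 22,050 × 18 × 8 = 3,175,200 bits/s.
= 3.18 Mbit/s.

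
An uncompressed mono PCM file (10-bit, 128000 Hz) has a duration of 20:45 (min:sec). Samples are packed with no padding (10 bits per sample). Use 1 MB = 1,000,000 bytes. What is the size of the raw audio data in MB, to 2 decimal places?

199.20 MB

Duration = 20:45 (min:sec) = 1,245 s.
Bits = 128,000 × 1,245 × 10 × 1 = 1,593,600,000 bits = 199,200,000 bytes.
199,200,000 / 1,000,000 = 199.20 MB.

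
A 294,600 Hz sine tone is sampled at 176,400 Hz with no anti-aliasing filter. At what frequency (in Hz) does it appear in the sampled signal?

Nyquist = 176,400/2 = 88,200 Hz; 294,600 Hz exceeds it.
Alias = |294,600 − 2×176,400| = |294,600 − 352,800| = 58,200 Hz.

58,200 Hz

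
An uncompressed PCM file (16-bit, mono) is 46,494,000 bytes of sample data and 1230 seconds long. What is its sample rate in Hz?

18,900 Hz

Bytes = sample_rate × seconds × bytes_per_sample × channels.
sample_rate = 46,494,000 / (1,230 × 2 × 1) = 46,494,000 / 2,460 = 18,900 Hz.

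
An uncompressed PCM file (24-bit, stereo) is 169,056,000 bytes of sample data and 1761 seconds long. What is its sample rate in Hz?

Bytes = sample_rate × seconds × bytes_per_sample × channels.
sample_rate = 169,056,000 / (1,761 × 3 × 2) = 169,056,000 / 10,566 = 16,000 Hz.

16,000 Hz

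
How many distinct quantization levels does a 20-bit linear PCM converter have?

1,048,576 levels

2^20 = 1,048,576.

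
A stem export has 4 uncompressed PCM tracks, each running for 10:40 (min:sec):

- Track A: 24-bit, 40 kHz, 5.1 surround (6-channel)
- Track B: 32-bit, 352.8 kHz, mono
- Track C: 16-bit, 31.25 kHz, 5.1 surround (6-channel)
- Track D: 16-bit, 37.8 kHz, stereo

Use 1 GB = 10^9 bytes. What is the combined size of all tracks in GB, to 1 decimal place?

10:40 (min:sec) = 640 s.
Track A: 40,000 × 640 × 3 × 6 = 460,800,000 bytes.
Track B: 352,800 × 640 × 4 × 1 = 903,168,000 bytes.
Track C: 31,250 × 640 × 2 × 6 = 240,000,000 bytes.
Track D: 37,800 × 640 × 2 × 2 = 96,768,000 bytes.
Total = 1,700,736,000 bytes = 1.7 GB.

1.7 GB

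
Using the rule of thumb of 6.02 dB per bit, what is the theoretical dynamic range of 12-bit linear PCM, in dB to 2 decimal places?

12 × 6.02 = 72.24 dB.

72.24 dB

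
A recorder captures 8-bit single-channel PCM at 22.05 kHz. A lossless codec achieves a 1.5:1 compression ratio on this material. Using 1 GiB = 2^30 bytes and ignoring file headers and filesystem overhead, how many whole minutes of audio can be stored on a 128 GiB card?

155,826 minutes

Uncompressed byte rate = 22,050 × 1 × 1 = 22,050 bytes/s.
After 1.5:1 compression, effective rate ≈ 14700 bytes/s.
Capacity = 128 × 1,073,741,824 = 137,438,953,472 bytes.
137,438,953,472 / effective rate ≈ 9349588.67 s → 155,826 minutes.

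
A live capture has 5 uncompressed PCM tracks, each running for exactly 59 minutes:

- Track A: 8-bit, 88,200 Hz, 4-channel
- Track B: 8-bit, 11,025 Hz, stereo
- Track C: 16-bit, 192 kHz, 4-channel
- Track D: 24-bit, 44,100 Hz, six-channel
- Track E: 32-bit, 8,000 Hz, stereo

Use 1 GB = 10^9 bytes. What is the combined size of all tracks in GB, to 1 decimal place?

exactly 59 minutes = 3,540 s.
Track A: 88,200 × 3,540 × 1 × 4 = 1,248,912,000 bytes.
Track B: 11,025 × 3,540 × 1 × 2 = 78,057,000 bytes.
Track C: 192,000 × 3,540 × 2 × 4 = 5,437,440,000 bytes.
Track D: 44,100 × 3,540 × 3 × 6 = 2,810,052,000 bytes.
Track E: 8,000 × 3,540 × 4 × 2 = 226,560,000 bytes.
Total = 9,801,021,000 bytes = 9.8 GB.

9.8 GB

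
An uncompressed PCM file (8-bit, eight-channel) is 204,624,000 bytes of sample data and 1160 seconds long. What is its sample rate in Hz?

Bytes = sample_rate × seconds × bytes_per_sample × channels.
sample_rate = 204,624,000 / (1,160 × 1 × 8) = 204,624,000 / 9,280 = 22,050 Hz.

22,050 Hz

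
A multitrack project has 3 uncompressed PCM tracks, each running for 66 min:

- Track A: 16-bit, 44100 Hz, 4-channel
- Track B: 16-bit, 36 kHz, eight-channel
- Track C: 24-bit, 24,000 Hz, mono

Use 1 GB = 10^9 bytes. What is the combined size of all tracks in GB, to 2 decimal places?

66 min = 3,960 s.
Track A: 44,100 × 3,960 × 2 × 4 = 1,397,088,000 bytes.
Track B: 36,000 × 3,960 × 2 × 8 = 2,280,960,000 bytes.
Track C: 24,000 × 3,960 × 3 × 1 = 285,120,000 bytes.
Total = 3,963,168,000 bytes = 3.96 GB.

3.96 GB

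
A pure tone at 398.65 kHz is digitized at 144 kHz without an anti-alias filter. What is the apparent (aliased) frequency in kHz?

33.35 kHz

Nyquist = 144,000/2 = 72,000 Hz; 398,650 Hz exceeds it.
Alias = |398,650 − 3×144,000| = |398,650 − 432,000| = 33,350 Hz = 33.35 kHz.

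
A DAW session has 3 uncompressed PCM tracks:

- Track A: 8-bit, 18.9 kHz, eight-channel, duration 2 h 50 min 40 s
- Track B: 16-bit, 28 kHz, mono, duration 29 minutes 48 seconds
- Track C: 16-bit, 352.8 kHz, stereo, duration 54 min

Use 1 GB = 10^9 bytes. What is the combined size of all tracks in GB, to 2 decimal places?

Track A: 2 h 50 min 40 s = 10,240 s; 18,900 × 10,240 × 1 × 8 = 1,548,288,000 bytes.
Track B: 29 minutes 48 seconds = 1,788 s; 28,000 × 1,788 × 2 × 1 = 100,128,000 bytes.
Track C: 54 min = 3,240 s; 352,800 × 3,240 × 2 × 2 = 4,572,288,000 bytes.
Total = 6,220,704,000 bytes = 6.22 GB.

6.22 GB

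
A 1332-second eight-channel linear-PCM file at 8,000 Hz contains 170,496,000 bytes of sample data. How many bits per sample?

Bytes per sample = 170,496,000 / (8,000 × 1,332 × 8) = 170,496,000 / 85,248,000 = 2.
Bit depth = 2 × 8 = 16 bits.

16 bits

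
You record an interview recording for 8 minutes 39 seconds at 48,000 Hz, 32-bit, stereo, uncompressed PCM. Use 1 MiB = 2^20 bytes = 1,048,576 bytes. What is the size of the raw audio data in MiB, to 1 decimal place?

Duration = 8 minutes 39 seconds = 519 s.
Bytes = 48,000 samples/s × 519 s × 4 bytes/sample × 2 ch = 199,296,000 bytes.
199,296,000 / 1,048,576 = 190.1 MiB.

190.1 MiB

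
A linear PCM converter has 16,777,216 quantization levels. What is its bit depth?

log2(16,777,216) = 24.

24 bits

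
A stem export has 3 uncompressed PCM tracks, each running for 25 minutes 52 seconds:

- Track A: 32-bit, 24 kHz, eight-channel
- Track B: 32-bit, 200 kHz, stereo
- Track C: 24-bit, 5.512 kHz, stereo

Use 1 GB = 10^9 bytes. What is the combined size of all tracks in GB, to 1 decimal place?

3.7 GB

25 minutes 52 seconds = 1,552 s.
Track A: 24,000 × 1,552 × 4 × 8 = 1,191,936,000 bytes.
Track B: 200,000 × 1,552 × 4 × 2 = 2,483,200,000 bytes.
Track C: 5,512 × 1,552 × 3 × 2 = 51,327,744 bytes.
Total = 3,726,463,744 bytes = 3.7 GB.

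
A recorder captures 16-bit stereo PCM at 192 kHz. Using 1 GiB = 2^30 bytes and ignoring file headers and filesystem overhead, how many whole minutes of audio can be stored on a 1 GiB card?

Uncompressed byte rate = 192,000 × 2 × 2 = 768,000 bytes/s.
Capacity = 1 × 1,073,741,824 = 1,073,741,824 bytes.
1,073,741,824 / 768,000 ≈ 1398.1 s → 23 minutes.

23 minutes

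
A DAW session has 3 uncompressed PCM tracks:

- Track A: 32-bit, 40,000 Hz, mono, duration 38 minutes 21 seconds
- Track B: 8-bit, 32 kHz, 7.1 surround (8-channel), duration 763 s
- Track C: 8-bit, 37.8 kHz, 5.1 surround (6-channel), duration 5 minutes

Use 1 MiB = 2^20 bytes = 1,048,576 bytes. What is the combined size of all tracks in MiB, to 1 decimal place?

602.3 MiB

Track A: 38 minutes 21 seconds = 2,301 s; 40,000 × 2,301 × 4 × 1 = 368,160,000 bytes.
Track B: 32,000 × 763 × 1 × 8 = 195,328,000 bytes.
Track C: 5 minutes = 300 s; 37,800 × 300 × 1 × 6 = 68,040,000 bytes.
Total = 631,528,000 bytes = 602.3 MiB.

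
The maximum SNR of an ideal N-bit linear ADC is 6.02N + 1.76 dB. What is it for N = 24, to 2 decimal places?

146.24 dB

6.02 × 24 + 1.76 = 146.24 dB.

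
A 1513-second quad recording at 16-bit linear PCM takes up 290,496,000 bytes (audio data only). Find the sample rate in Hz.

24,000 Hz

Bytes = sample_rate × seconds × bytes_per_sample × channels.
sample_rate = 290,496,000 / (1,513 × 2 × 4) = 290,496,000 / 12,104 = 24,000 Hz.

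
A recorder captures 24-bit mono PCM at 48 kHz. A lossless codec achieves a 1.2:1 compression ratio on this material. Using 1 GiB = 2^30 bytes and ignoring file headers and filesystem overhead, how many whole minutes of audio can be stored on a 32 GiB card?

4,772 minutes

Uncompressed byte rate = 48,000 × 3 × 1 = 144,000 bytes/s.
After 1.2:1 compression, effective rate ≈ 120000 bytes/s.
Capacity = 32 × 1,073,741,824 = 34,359,738,368 bytes.
34,359,738,368 / effective rate ≈ 286331.15 s → 4,772 minutes.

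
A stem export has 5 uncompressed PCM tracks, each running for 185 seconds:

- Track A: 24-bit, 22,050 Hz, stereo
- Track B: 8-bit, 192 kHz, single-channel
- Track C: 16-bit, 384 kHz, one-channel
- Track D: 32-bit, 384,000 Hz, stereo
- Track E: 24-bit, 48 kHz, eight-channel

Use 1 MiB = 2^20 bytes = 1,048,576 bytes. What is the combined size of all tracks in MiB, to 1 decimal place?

938.0 MiB

Track A: 22,050 × 185 × 3 × 2 = 24,475,500 bytes.
Track B: 192,000 × 185 × 1 × 1 = 35,520,000 bytes.
Track C: 384,000 × 185 × 2 × 1 = 142,080,000 bytes.
Track D: 384,000 × 185 × 4 × 2 = 568,320,000 bytes.
Track E: 48,000 × 185 × 3 × 8 = 213,120,000 bytes.
Total = 983,515,500 bytes = 938.0 MiB.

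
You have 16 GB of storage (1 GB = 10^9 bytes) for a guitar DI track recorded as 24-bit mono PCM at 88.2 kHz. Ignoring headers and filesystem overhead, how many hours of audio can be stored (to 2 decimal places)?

16.80 hours

Uncompressed byte rate = 88,200 × 3 × 1 = 264,600 bytes/s.
Capacity = 16 × 1,000,000,000 = 16,000,000,000 bytes.
16,000,000,000 / 264,600 ≈ 60468.63 s → 16.80 hours.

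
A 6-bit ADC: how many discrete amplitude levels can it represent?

64 levels

2^6 = 64.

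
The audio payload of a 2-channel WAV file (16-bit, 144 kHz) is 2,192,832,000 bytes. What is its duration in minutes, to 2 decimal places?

Byte rate = 144,000 × 2 × 2 = 576,000 bytes/s.
Duration = 2,192,832,000 / 576,000 = 3,807 s.
3,807 s / 60 = 63.45 minutes.

63.45 minutes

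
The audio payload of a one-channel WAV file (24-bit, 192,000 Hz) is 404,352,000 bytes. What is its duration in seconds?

Byte rate = 192,000 × 3 × 1 = 576,000 bytes/s.
Duration = 404,352,000 / 576,000 = 702 s.

702 seconds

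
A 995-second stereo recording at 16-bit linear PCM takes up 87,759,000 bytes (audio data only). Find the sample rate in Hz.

22,050 Hz

Bytes = sample_rate × seconds × bytes_per_sample × channels.
sample_rate = 87,759,000 / (995 × 2 × 2) = 87,759,000 / 3,980 = 22,050 Hz.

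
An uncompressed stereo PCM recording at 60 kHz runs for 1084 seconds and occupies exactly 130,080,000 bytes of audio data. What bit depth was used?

8 bits

Bytes per sample = 130,080,000 / (60,000 × 1,084 × 2) = 130,080,000 / 130,080,000 = 1.
Bit depth = 1 × 8 = 8 bits.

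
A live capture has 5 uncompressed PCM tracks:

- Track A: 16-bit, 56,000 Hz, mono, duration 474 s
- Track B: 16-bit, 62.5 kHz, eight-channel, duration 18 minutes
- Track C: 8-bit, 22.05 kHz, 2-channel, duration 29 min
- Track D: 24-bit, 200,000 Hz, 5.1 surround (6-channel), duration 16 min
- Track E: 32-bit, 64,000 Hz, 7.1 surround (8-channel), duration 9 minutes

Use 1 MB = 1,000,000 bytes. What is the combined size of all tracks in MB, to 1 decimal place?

5771.7 MB

Track A: 56,000 × 474 × 2 × 1 = 53,088,000 bytes.
Track B: 18 minutes = 1,080 s; 62,500 × 1,080 × 2 × 8 = 1,080,000,000 bytes.
Track C: 29 min = 1,740 s; 22,050 × 1,740 × 1 × 2 = 76,734,000 bytes.
Track D: 16 min = 960 s; 200,000 × 960 × 3 × 6 = 3,456,000,000 bytes.
Track E: 9 minutes = 540 s; 64,000 × 540 × 4 × 8 = 1,105,920,000 bytes.
Total = 5,771,742,000 bytes = 5771.7 MB.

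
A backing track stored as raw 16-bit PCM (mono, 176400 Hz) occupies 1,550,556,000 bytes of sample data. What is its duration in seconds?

Byte rate = 176,400 × 2 × 1 = 352,800 bytes/s.
Duration = 1,550,556,000 / 352,800 = 4,395 s.

4,395 seconds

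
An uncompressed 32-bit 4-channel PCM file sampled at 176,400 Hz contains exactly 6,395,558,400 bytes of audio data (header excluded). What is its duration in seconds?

Byte rate = 176,400 × 4 × 4 = 2,822,400 bytes/s.
Duration = 6,395,558,400 / 2,822,400 = 2,266 s.

2,266 seconds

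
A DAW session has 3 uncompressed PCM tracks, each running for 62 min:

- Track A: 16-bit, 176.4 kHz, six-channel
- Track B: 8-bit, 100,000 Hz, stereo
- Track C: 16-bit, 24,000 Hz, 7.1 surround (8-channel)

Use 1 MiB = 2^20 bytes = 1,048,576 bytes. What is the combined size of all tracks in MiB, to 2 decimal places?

62 min = 3,720 s.
Track A: 176,400 × 3,720 × 2 × 6 = 7,874,496,000 bytes.
Track B: 100,000 × 3,720 × 1 × 2 = 744,000,000 bytes.
Track C: 24,000 × 3,720 × 2 × 8 = 1,428,480,000 bytes.
Total = 10,046,976,000 bytes = 9581.54 MiB.

9581.54 MiB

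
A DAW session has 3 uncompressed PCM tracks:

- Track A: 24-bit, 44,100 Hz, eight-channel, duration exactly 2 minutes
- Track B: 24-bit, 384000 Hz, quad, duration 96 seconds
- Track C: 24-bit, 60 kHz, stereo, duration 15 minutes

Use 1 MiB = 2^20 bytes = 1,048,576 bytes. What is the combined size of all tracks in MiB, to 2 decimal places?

Track A: exactly 2 minutes = 120 s; 44,100 × 120 × 3 × 8 = 127,008,000 bytes.
Track B: 384,000 × 96 × 3 × 4 = 442,368,000 bytes.
Track C: 15 minutes = 900 s; 60,000 × 900 × 3 × 2 = 324,000,000 bytes.
Total = 893,376,000 bytes = 851.99 MiB.

851.99 MiB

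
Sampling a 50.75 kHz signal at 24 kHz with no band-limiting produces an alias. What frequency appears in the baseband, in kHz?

Nyquist = 24,000/2 = 12,000 Hz; 50,750 Hz exceeds it.
Alias = |50,750 − 2×24,000| = |50,750 − 48,000| = 2,750 Hz = 2.75 kHz.

2.75 kHz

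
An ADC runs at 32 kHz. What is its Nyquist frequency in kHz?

16 kHz

Nyquist frequency = sample rate / 2 = 32,000 / 2 = 16 kHz.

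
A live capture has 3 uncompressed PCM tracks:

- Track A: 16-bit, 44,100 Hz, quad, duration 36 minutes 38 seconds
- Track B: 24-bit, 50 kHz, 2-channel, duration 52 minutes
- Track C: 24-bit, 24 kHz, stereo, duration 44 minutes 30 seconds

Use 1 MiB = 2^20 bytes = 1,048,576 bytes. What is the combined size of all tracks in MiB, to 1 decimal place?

1998.8 MiB

Track A: 36 minutes 38 seconds = 2,198 s; 44,100 × 2,198 × 2 × 4 = 775,454,400 bytes.
Track B: 52 minutes = 3,120 s; 50,000 × 3,120 × 3 × 2 = 936,000,000 bytes.
Track C: 44 minutes 30 seconds = 2,670 s; 24,000 × 2,670 × 3 × 2 = 384,480,000 bytes.
Total = 2,095,934,400 bytes = 1998.8 MiB.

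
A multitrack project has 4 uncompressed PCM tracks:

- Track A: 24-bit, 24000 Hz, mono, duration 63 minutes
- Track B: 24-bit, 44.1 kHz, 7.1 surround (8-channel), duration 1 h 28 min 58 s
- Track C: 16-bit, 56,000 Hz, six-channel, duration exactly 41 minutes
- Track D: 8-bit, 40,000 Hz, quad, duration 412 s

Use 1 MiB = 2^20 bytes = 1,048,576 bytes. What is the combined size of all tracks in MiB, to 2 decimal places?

Track A: 63 minutes = 3,780 s; 24,000 × 3,780 × 3 × 1 = 272,160,000 bytes.
Track B: 1 h 28 min 58 s = 5,338 s; 44,100 × 5,338 × 3 × 8 = 5,649,739,200 bytes.
Track C: exactly 41 minutes = 2,460 s; 56,000 × 2,460 × 2 × 6 = 1,653,120,000 bytes.
Track D: 40,000 × 412 × 1 × 4 = 65,920,000 bytes.
Total = 7,640,939,200 bytes = 7286.97 MiB.

7286.97 MiB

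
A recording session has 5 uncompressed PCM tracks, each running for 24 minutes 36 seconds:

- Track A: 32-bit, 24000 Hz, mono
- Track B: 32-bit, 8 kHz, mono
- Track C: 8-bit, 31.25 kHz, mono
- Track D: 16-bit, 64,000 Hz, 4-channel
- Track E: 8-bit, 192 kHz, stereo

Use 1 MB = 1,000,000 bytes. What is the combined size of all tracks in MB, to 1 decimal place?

1557.5 MB

24 minutes 36 seconds = 1,476 s.
Track A: 24,000 × 1,476 × 4 × 1 = 141,696,000 bytes.
Track B: 8,000 × 1,476 × 4 × 1 = 47,232,000 bytes.
Track C: 31,250 × 1,476 × 1 × 1 = 46,125,000 bytes.
Track D: 64,000 × 1,476 × 2 × 4 = 755,712,000 bytes.
Track E: 192,000 × 1,476 × 1 × 2 = 566,784,000 bytes.
Total = 1,557,549,000 bytes = 1557.5 MB.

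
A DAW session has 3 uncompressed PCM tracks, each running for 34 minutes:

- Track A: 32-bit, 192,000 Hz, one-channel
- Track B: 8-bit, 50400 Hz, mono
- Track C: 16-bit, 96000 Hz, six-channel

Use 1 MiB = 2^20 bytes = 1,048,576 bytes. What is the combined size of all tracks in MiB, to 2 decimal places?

3833.40 MiB

34 minutes = 2,040 s.
Track A: 192,000 × 2,040 × 4 × 1 = 1,566,720,000 bytes.
Track B: 50,400 × 2,040 × 1 × 1 = 102,816,000 bytes.
Track C: 96,000 × 2,040 × 2 × 6 = 2,350,080,000 bytes.
Total = 4,019,616,000 bytes = 3833.40 MiB.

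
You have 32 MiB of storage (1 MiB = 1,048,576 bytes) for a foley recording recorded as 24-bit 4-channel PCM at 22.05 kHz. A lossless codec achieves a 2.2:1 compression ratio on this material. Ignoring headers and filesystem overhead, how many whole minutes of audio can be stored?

Uncompressed byte rate = 22,050 × 3 × 4 = 264,600 bytes/s.
After 2.2:1 compression, effective rate ≈ 120272.73 bytes/s.
Capacity = 32 × 1,048,576 = 33,554,432 bytes.
33,554,432 / effective rate ≈ 278.99 s → 4 minutes.

4 minutes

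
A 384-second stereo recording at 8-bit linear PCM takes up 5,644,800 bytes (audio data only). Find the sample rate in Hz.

7,350 Hz

Bytes = sample_rate × seconds × bytes_per_sample × channels.
sample_rate = 5,644,800 / (384 × 1 × 2) = 5,644,800 / 768 = 7,350 Hz.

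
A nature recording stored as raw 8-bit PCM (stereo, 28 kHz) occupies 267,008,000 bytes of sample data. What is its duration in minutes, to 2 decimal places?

79.47 minutes

Byte rate = 28,000 × 1 × 2 = 56,000 bytes/s.
Duration = 267,008,000 / 56,000 = 4,768 s.
4,768 s / 60 = 79.47 minutes.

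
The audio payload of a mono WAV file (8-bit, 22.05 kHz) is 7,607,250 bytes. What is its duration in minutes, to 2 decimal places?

Byte rate = 22,050 × 1 × 1 = 22,050 bytes/s.
Duration = 7,607,250 / 22,050 = 345 s.
345 s / 60 = 5.75 minutes.

5.75 minutes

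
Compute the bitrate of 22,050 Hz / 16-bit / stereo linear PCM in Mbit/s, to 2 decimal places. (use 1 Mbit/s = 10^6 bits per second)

Bit rate = 22,050 × 16 × 2 = 705,600 bits/s.
= 0.71 Mbit/s.

0.71 Mbit/s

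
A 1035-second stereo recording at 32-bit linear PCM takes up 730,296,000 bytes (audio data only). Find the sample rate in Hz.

Bytes = sample_rate × seconds × bytes_per_sample × channels.
sample_rate = 730,296,000 / (1,035 × 4 × 2) = 730,296,000 / 8,280 = 88,200 Hz.

88,200 Hz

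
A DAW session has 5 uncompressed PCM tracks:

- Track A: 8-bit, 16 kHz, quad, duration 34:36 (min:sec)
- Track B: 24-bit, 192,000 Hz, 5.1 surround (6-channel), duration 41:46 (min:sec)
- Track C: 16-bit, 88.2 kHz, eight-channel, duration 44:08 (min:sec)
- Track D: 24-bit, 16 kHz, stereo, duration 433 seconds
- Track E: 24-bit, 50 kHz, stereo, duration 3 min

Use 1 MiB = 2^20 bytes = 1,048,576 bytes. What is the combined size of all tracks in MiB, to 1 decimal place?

12041.1 MiB

Track A: 34:36 (min:sec) = 2,076 s; 16,000 × 2,076 × 1 × 4 = 132,864,000 bytes.
Track B: 41:46 (min:sec) = 2,506 s; 192,000 × 2,506 × 3 × 6 = 8,660,736,000 bytes.
Track C: 44:08 (min:sec) = 2,648 s; 88,200 × 2,648 × 2 × 8 = 3,736,857,600 bytes.
Track D: 16,000 × 433 × 3 × 2 = 41,568,000 bytes.
Track E: 3 min = 180 s; 50,000 × 180 × 3 × 2 = 54,000,000 bytes.
Total = 12,626,025,600 bytes = 12041.1 MiB.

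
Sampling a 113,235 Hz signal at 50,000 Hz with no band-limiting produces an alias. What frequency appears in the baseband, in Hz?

Nyquist = 50,000/2 = 25,000 Hz; 113,235 Hz exceeds it.
Alias = |113,235 − 2×50,000| = |113,235 − 100,000| = 13,235 Hz.

13,235 Hz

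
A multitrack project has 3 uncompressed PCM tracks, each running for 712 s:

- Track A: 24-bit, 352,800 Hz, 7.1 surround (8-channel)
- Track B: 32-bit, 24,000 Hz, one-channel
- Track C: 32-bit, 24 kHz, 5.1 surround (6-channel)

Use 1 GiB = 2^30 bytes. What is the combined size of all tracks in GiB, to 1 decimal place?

Track A: 352,800 × 712 × 3 × 8 = 6,028,646,400 bytes.
Track B: 24,000 × 712 × 4 × 1 = 68,352,000 bytes.
Track C: 24,000 × 712 × 4 × 6 = 410,112,000 bytes.
Total = 6,507,110,400 bytes = 6.1 GiB.

6.1 GiB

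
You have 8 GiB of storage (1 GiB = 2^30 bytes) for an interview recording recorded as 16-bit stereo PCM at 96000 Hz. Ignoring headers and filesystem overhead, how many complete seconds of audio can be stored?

22,369 seconds

Uncompressed byte rate = 96,000 × 2 × 2 = 384,000 bytes/s.
Capacity = 8 × 1,073,741,824 = 8,589,934,592 bytes.
8,589,934,592 / 384,000 ≈ 22369.62 s → 22,369 seconds.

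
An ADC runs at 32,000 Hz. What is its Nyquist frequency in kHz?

Nyquist frequency = sample rate / 2 = 32,000 / 2 = 16 kHz.

16 kHz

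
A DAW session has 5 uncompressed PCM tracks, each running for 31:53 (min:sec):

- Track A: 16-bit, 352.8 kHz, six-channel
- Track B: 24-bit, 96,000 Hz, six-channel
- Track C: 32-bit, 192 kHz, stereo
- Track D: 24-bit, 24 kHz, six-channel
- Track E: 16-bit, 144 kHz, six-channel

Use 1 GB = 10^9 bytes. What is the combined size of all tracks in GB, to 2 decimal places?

31:53 (min:sec) = 1,913 s.
Track A: 352,800 × 1,913 × 2 × 6 = 8,098,876,800 bytes.
Track B: 96,000 × 1,913 × 3 × 6 = 3,305,664,000 bytes.
Track C: 192,000 × 1,913 × 4 × 2 = 2,938,368,000 bytes.
Track D: 24,000 × 1,913 × 3 × 6 = 826,416,000 bytes.
Track E: 144,000 × 1,913 × 2 × 6 = 3,305,664,000 bytes.
Total = 18,474,988,800 bytes = 18.47 GB.

18.47 GB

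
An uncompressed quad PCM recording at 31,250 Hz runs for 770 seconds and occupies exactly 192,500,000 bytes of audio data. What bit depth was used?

Bytes per sample = 192,500,000 / (31,250 × 770 × 4) = 192,500,000 / 96,250,000 = 2.
Bit depth = 2 × 8 = 16 bits.

16 bits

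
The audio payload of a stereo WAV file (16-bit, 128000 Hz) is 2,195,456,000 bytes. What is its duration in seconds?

4,288 seconds

Byte rate = 128,000 × 2 × 2 = 512,000 bytes/s.
Duration = 2,195,456,000 / 512,000 = 4,288 s.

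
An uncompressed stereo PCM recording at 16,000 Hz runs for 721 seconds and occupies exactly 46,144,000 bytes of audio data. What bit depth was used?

Bytes per sample = 46,144,000 / (16,000 × 721 × 2) = 46,144,000 / 23,072,000 = 2.
Bit depth = 2 × 8 = 16 bits.

16 bits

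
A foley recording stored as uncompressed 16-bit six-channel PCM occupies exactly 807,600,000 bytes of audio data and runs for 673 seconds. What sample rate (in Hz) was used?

Bytes = sample_rate × seconds × bytes_per_sample × channels.
sample_rate = 807,600,000 / (673 × 2 × 6) = 807,600,000 / 8,076 = 100,000 Hz.

100,000 Hz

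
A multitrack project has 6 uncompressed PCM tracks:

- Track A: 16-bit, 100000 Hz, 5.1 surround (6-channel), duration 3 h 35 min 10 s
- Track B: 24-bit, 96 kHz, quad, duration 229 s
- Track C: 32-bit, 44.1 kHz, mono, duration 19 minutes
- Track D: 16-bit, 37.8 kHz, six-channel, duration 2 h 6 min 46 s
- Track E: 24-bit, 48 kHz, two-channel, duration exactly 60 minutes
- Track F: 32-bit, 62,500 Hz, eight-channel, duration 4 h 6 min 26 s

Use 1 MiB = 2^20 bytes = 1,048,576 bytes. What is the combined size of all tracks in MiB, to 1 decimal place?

47698.8 MiB

Track A: 3 h 35 min 10 s = 12,910 s; 100,000 × 12,910 × 2 × 6 = 15,492,000,000 bytes.
Track B: 96,000 × 229 × 3 × 4 = 263,808,000 bytes.
Track C: 19 minutes = 1,140 s; 44,100 × 1,140 × 4 × 1 = 201,096,000 bytes.
Track D: 2 h 6 min 46 s = 7,606 s; 37,800 × 7,606 × 2 × 6 = 3,450,081,600 bytes.
Track E: exactly 60 minutes = 3,600 s; 48,000 × 3,600 × 3 × 2 = 1,036,800,000 bytes.
Track F: 4 h 6 min 26 s = 14,786 s; 62,500 × 14,786 × 4 × 8 = 29,572,000,000 bytes.
Total = 50,015,785,600 bytes = 47698.8 MiB.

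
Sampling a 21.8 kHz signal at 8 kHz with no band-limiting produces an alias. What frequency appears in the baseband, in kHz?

Nyquist = 8,000/2 = 4,000 Hz; 21,800 Hz exceeds it.
Alias = |21,800 − 3×8,000| = |21,800 − 24,000| = 2,200 Hz = 2.2 kHz.

2.2 kHz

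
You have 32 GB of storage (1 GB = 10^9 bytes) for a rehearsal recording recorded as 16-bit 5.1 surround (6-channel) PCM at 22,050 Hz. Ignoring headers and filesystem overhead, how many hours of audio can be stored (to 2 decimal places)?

Uncompressed byte rate = 22,050 × 2 × 6 = 264,600 bytes/s.
Capacity = 32 × 1,000,000,000 = 32,000,000,000 bytes.
32,000,000,000 / 264,600 ≈ 120937.26 s → 33.59 hours.

33.59 hours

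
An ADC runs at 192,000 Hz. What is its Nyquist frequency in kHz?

Nyquist frequency = sample rate / 2 = 192,000 / 2 = 96 kHz.

96 kHz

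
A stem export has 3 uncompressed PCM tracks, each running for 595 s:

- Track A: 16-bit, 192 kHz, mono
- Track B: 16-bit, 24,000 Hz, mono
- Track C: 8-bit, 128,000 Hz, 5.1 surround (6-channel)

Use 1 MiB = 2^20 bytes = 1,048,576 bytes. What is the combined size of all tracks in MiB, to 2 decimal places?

680.92 MiB

Track A: 192,000 × 595 × 2 × 1 = 228,480,000 bytes.
Track B: 24,000 × 595 × 2 × 1 = 28,560,000 bytes.
Track C: 128,000 × 595 × 1 × 6 = 456,960,000 bytes.
Total = 714,000,000 bytes = 680.92 MiB.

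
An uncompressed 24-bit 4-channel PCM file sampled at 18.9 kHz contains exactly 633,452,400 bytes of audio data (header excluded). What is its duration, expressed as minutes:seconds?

Byte rate = 18,900 × 3 × 4 = 226,800 bytes/s.
Duration = 633,452,400 / 226,800 = 2,793 s.
2,793 s = 46:33.

46:33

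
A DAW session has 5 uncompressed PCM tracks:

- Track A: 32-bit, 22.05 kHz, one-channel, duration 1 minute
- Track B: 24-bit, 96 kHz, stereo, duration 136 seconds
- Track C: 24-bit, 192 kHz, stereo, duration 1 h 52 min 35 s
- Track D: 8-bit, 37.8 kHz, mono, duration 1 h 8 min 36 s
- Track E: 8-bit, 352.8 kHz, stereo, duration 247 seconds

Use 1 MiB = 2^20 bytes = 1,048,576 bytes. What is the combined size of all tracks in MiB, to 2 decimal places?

7815.61 MiB

Track A: 1 minute = 60 s; 22,050 × 60 × 4 × 1 = 5,292,000 bytes.
Track B: 96,000 × 136 × 3 × 2 = 78,336,000 bytes.
Track C: 1 h 52 min 35 s = 6,755 s; 192,000 × 6,755 × 3 × 2 = 7,781,760,000 bytes.
Track D: 1 h 8 min 36 s = 4,116 s; 37,800 × 4,116 × 1 × 1 = 155,584,800 bytes.
Track E: 352,800 × 247 × 1 × 2 = 174,283,200 bytes.
Total = 8,195,256,000 bytes = 7815.61 MiB.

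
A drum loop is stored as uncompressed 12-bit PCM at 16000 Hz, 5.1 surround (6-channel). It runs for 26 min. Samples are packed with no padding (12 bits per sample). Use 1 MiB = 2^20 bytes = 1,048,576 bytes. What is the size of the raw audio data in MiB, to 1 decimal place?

214.2 MiB

Duration = 26 min = 1,560 s.
Bits = 16,000 × 1,560 × 12 × 6 = 1,797,120,000 bits = 224,640,000 bytes.
224,640,000 / 1,048,576 = 214.2 MiB.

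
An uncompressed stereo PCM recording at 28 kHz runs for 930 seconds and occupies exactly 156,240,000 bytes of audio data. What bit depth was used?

24 bits

Bytes per sample = 156,240,000 / (28,000 × 930 × 2) = 156,240,000 / 52,080,000 = 3.
Bit depth = 3 × 8 = 24 bits.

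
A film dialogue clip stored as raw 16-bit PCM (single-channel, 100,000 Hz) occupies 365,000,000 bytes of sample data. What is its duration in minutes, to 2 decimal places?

30.42 minutes

Byte rate = 100,000 × 2 × 1 = 200,000 bytes/s.
Duration = 365,000,000 / 200,000 = 1,825 s.
1,825 s / 60 = 30.42 minutes.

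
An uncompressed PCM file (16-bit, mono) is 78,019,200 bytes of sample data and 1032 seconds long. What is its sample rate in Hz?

Bytes = sample_rate × seconds × bytes_per_sample × channels.
sample_rate = 78,019,200 / (1,032 × 2 × 1) = 78,019,200 / 2,064 = 37,800 Hz.

37,800 Hz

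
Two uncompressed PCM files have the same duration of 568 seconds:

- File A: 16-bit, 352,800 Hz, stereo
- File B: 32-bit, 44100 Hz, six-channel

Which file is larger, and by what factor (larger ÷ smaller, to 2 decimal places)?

File A, by a factor of 1.33

File A: 352,800 × 2 × 2 = 1,411,200 bytes/s.
File B: 44,100 × 4 × 6 = 1,058,400 bytes/s.
File A is larger; ratio = 801,561,600 / 601,171,200 = 1.33.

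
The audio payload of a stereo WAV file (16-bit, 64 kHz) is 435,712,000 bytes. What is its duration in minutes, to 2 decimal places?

28.37 minutes

Byte rate = 64,000 × 2 × 2 = 256,000 bytes/s.
Duration = 435,712,000 / 256,000 = 1,702 s.
1,702 s / 60 = 28.37 minutes.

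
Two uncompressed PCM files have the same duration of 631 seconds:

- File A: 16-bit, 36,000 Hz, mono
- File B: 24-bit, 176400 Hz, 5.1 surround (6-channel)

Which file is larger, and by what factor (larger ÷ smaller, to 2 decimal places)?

File B, by a factor of 44.10

File A: 36,000 × 2 × 1 = 72,000 bytes/s.
File B: 176,400 × 3 × 6 = 3,175,200 bytes/s.
File B is larger; ratio = 2,003,551,200 / 45,432,000 = 44.10.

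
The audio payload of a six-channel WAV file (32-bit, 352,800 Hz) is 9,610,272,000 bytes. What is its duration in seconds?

1,135 seconds

Byte rate = 352,800 × 4 × 6 = 8,467,200 bytes/s.
Duration = 9,610,272,000 / 8,467,200 = 1,135 s.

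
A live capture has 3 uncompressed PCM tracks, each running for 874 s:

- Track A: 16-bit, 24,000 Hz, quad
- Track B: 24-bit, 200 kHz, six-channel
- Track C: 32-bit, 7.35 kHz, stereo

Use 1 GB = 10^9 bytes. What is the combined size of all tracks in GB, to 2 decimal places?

Track A: 24,000 × 874 × 2 × 4 = 167,808,000 bytes.
Track B: 200,000 × 874 × 3 × 6 = 3,146,400,000 bytes.
Track C: 7,350 × 874 × 4 × 2 = 51,391,200 bytes.
Total = 3,365,599,200 bytes = 3.37 GB.

3.37 GB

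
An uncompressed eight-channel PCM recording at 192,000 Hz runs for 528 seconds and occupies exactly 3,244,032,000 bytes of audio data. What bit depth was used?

Bytes per sample = 3,244,032,000 / (192,000 × 528 × 8) = 3,244,032,000 / 811,008,000 = 4.
Bit depth = 4 × 8 = 32 bits.

32 bits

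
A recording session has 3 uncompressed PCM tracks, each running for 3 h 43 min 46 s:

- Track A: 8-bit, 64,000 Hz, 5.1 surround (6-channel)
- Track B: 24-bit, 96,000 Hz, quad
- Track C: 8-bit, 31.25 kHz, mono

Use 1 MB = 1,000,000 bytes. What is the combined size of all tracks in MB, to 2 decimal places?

21041.90 MB

3 h 43 min 46 s = 13,426 s.
Track A: 64,000 × 13,426 × 1 × 6 = 5,155,584,000 bytes.
Track B: 96,000 × 13,426 × 3 × 4 = 15,466,752,000 bytes.
Track C: 31,250 × 13,426 × 1 × 1 = 419,562,500 bytes.
Total = 21,041,898,500 bytes = 21041.90 MB.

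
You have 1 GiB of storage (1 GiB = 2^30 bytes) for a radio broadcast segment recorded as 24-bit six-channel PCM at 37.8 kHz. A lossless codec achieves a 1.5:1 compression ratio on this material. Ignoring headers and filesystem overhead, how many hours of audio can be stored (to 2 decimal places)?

Uncompressed byte rate = 37,800 × 3 × 6 = 680,400 bytes/s.
After 1.5:1 compression, effective rate ≈ 453600 bytes/s.
Capacity = 1 × 1,073,741,824 = 1,073,741,824 bytes.
1,073,741,824 / effective rate ≈ 2367.16 s → 0.66 hours.

0.66 hours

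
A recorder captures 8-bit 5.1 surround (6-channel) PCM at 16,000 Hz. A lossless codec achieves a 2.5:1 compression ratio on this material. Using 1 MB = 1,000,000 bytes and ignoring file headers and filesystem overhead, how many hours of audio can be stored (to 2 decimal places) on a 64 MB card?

0.46 hours

Uncompressed byte rate = 16,000 × 1 × 6 = 96,000 bytes/s.
After 2.5:1 compression, effective rate ≈ 38400 bytes/s.
Capacity = 64 × 1,000,000 = 64,000,000 bytes.
64,000,000 / effective rate ≈ 1666.67 s → 0.46 hours.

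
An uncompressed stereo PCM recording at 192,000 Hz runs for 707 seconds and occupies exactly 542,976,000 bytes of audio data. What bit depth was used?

Bytes per sample = 542,976,000 / (192,000 × 707 × 2) = 542,976,000 / 271,488,000 = 2.
Bit depth = 2 × 8 = 16 bits.

16 bits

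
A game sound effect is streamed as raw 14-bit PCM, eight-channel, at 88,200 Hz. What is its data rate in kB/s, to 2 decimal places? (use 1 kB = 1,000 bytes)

Bit rate = 88,200 × 14 × 8 = 9,878,400 bits/s.
9,878,400 / 8 = 1,234,800 B/s = 1234.80 kB/s.

1234.80 kB/s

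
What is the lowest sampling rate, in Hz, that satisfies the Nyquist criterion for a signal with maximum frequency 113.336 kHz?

226,672 Hz

Minimum sample rate = 2 × 113,336 Hz = 226,672 Hz.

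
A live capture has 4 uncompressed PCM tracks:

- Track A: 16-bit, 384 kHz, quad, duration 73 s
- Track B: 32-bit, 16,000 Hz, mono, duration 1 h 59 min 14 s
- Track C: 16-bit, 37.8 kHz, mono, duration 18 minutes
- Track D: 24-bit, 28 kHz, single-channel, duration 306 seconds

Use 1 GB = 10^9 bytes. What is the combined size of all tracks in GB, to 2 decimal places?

0.79 GB

Track A: 384,000 × 73 × 2 × 4 = 224,256,000 bytes.
Track B: 1 h 59 min 14 s = 7,154 s; 16,000 × 7,154 × 4 × 1 = 457,856,000 bytes.
Track C: 18 minutes = 1,080 s; 37,800 × 1,080 × 2 × 1 = 81,648,000 bytes.
Track D: 28,000 × 306 × 3 × 1 = 25,704,000 bytes.
Total = 789,464,000 bytes = 0.79 GB.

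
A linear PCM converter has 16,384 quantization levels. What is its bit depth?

log2(16,384) = 14.

14 bits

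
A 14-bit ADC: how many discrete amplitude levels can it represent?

2^14 = 16,384.

16,384 levels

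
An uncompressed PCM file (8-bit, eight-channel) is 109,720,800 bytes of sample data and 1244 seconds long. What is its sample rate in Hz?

11,025 Hz

Bytes = sample_rate × seconds × bytes_per_sample × channels.
sample_rate = 109,720,800 / (1,244 × 1 × 8) = 109,720,800 / 9,952 = 11,025 Hz.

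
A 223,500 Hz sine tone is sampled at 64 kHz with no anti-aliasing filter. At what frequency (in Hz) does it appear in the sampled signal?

Nyquist = 64,000/2 = 32,000 Hz; 223,500 Hz exceeds it.
Alias = |223,500 − 3×64,000| = |223,500 − 192,000| = 31,500 Hz.

31,500 Hz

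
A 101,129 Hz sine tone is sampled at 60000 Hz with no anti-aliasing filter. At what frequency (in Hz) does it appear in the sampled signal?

Nyquist = 60,000/2 = 30,000 Hz; 101,129 Hz exceeds it.
Alias = |101,129 − 2×60,000| = |101,129 − 120,000| = 18,871 Hz.

18,871 Hz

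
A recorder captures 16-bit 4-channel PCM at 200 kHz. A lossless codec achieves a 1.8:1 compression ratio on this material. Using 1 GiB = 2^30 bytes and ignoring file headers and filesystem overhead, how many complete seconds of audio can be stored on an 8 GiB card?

Uncompressed byte rate = 200,000 × 2 × 4 = 1,600,000 bytes/s.
After 1.8:1 compression, effective rate ≈ 888888.89 bytes/s.
Capacity = 8 × 1,073,741,824 = 8,589,934,592 bytes.
8,589,934,592 / effective rate ≈ 9663.68 s → 9,663 seconds.

9,663 seconds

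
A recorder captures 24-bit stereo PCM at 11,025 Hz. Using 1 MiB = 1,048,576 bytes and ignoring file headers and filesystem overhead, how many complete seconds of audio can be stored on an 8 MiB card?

126 seconds

Uncompressed byte rate = 11,025 × 3 × 2 = 66,150 bytes/s.
Capacity = 8 × 1,048,576 = 8,388,608 bytes.
8,388,608 / 66,150 ≈ 126.81 s → 126 seconds.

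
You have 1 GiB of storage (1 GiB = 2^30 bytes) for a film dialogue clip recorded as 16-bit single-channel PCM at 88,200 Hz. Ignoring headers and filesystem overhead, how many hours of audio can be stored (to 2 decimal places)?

1.69 hours

Uncompressed byte rate = 88,200 × 2 × 1 = 176,400 bytes/s.
Capacity = 1 × 1,073,741,824 = 1,073,741,824 bytes.
1,073,741,824 / 176,400 ≈ 6086.97 s → 1.69 hours.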